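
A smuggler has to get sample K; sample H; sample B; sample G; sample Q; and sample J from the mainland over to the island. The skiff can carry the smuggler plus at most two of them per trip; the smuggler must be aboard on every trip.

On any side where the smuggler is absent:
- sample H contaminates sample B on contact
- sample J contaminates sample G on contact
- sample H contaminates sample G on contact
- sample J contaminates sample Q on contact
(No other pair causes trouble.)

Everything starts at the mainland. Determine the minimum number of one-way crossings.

7

Counting alone: the smuggler can take at most 2 across per trip to the island, so moving all 6 needs at least 3 loaded trips out, with a return between consecutive ones — at least 5 crossings.
The safety rule pushes this higher. Following every safe sequence of crossings, the most of the 6 that can be at the island as the skiff arrives there on crossing 5 is 5 — never all 6.
So no plan with fewer than 7 crossings exists, and this one achieves 7:
1. Smuggler goes to the island with sample H and sample J.  [the mainland: sample B, sample G, sample K, sample Q | the island: sample H, sample J]
2. Smuggler goes back to the mainland alone.  [the mainland: sample B, sample G, sample K, sample Q | the island: sample H, sample J]
3. Smuggler goes to the island with sample B and sample K.  [the mainland: sample G, sample Q | the island: sample B, sample H, sample J, sample K]
4. Smuggler goes back to the mainland with sample H.  [the mainland: sample G, sample H, sample Q | the island: sample B, sample J, sample K]
5. Smuggler goes to the island with sample G and sample Q.  [the mainland: sample H | the island: sample B, sample G, sample J, sample K, sample Q]
6. Smuggler goes back to the mainland with sample J.  [the mainland: sample H, sample J | the island: sample B, sample G, sample K, sample Q]
7. Smuggler goes to the island with sample H and sample J.  [the mainland: — | the island: sample B, sample G, sample H, sample J, sample K, sample Q]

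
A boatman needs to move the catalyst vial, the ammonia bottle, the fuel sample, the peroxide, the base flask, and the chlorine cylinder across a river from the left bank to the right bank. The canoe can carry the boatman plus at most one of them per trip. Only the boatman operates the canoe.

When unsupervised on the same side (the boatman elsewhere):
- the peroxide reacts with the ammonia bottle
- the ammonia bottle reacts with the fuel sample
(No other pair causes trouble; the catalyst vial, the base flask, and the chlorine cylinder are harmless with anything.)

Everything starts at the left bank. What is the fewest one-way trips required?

13

Counting alone: the boatman can take at most 1 across per trip to the right bank, so moving all 6 needs at least 6 loaded trips out, with a return between consecutive ones — at least 11 crossings.
The safety rule pushes this higher. Following every safe sequence of crossings, the most of the 6 that can be at the right bank as the canoe arrives there on crossing 11 is 5 — never all 6.
So no plan with fewer than 13 crossings exists, and this one achieves 13:
1. Boatman goes to the right bank with the ammonia bottle.
2. Boatman goes back to the left bank alone.
3. Boatman goes to the right bank with the catalyst vial.
4. Boatman goes back to the left bank alone.
5. Boatman goes to the right bank with the fuel sample.
6. Boatman goes back to the left bank with the ammonia bottle.
7. Boatman goes to the right bank with the peroxide.
8. Boatman goes back to the left bank alone.
9. Boatman goes to the right bank with the base flask.
10. Boatman goes back to the left bank alone.
11. Boatman goes to the right bank with the chlorine cylinder.
12. Boatman goes back to the left bank alone.
13. Boatman goes to the right bank with the ammonia bottle.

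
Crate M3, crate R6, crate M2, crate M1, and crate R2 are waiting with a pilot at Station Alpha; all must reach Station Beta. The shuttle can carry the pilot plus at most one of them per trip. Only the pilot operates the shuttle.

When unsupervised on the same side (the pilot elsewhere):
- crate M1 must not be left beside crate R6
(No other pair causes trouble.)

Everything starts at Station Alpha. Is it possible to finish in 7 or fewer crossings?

Counting alone: the pilot can take at most 1 across per trip to Station Beta, so moving all 5 needs at least 5 loaded trips out, with a return between consecutive ones — at least 9 crossings.
Since 7 < 9, 7 crossings cannot be enough. (The shortest complete plan in fact takes 9:)
1. Pilot goes to Station Beta with crate R6.
2. Pilot goes back to Station Alpha alone.
3. Pilot goes to Station Beta with crate M3.
4. Pilot goes back to Station Alpha alone.
5. Pilot goes to Station Beta with crate M2.
6. Pilot goes back to Station Alpha alone.
7. Pilot goes to Station Beta with crate R2.
8. Pilot goes back to Station Alpha alone.
9. Pilot goes to Station Beta with crate M1.

No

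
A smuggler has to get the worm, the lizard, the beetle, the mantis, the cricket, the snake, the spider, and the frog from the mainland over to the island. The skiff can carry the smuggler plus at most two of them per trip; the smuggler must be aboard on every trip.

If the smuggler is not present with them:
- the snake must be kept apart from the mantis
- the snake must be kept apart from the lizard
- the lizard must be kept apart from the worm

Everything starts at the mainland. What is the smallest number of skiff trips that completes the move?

Counting alone: the smuggler can take at most 2 across per trip to the island, so moving all 8 needs at least 4 loaded trips out, with a return between consecutive ones — at least 7 crossings.
The plan below uses exactly 7 crossings, so it is optimal:
1. Smuggler goes to the island with the snake and the worm.
2. Smuggler goes back to the mainland alone.
3. Smuggler goes to the island with the beetle and the cricket.
4. Smuggler goes back to the mainland alone.
5. Smuggler goes to the island with the frog and the spider.
6. Smuggler goes back to the mainland alone.
7. Smuggler goes to the island with the lizard and the mantis.

7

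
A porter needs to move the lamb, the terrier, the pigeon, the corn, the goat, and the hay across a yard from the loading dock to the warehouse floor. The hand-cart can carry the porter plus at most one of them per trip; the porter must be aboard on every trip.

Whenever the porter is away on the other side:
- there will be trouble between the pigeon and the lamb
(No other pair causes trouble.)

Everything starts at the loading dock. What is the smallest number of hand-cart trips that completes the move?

11

Counting alone: the porter can take at most 1 across per trip to the warehouse floor, so moving all 6 needs at least 6 loaded trips out, with a return between consecutive ones — at least 11 crossings.
The plan below uses exactly 11 crossings, so it is optimal:
1. Porter goes to the warehouse floor with the lamb.
2. Porter goes back to the loading dock alone.
3. Porter goes to the warehouse floor with the terrier.
4. Porter goes back to the loading dock alone.
5. Porter goes to the warehouse floor with the corn.
6. Porter goes back to the loading dock alone.
7. Porter goes to the warehouse floor with the goat.
8. Porter goes back to the loading dock alone.
9. Porter goes to the warehouse floor with the hay.
10. Porter goes back to the loading dock alone.
11. Porter goes to the warehouse floor with the pigeon.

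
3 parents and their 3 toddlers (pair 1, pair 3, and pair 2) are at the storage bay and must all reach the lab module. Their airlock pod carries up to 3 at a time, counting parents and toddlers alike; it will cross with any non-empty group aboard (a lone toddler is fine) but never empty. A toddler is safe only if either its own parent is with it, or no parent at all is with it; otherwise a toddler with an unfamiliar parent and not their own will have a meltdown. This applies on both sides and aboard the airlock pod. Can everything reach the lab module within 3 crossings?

Counting alone: each trip to the lab module takes at most 3 across and each return brings at least 1 back, so after t trips out (and t−1 returns) at most 3t − (t−1) of the 6 are across; that first reaches 6 at t = 3, so at least 5 crossings are needed.
Since 3 < 5, 3 crossings cannot be enough. (The shortest complete plan in fact takes 5:)
1. parent 1 and toddler 1 cross → the lab module.
2. parent 1 crosses ← the storage bay.
3. parent 1, parent 2, and parent 3 cross → the lab module.
4. toddler 1 crosses ← the storage bay.
5. toddler 1, toddler 2, and toddler 3 cross → the lab module.

No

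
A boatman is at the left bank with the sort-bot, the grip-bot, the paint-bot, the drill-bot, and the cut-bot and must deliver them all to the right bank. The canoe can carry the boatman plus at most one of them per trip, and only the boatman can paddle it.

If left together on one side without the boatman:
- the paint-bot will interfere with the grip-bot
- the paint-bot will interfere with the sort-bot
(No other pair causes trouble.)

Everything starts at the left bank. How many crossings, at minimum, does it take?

Counting alone: the boatman can take at most 1 across per trip to the right bank, so moving all 5 needs at least 5 loaded trips out, with a return between consecutive ones — at least 9 crossings.
The safety rule pushes this higher. Following every safe sequence of crossings, the most of the 5 that can be at the right bank as the canoe arrives there on crossing 9 is 4 — never all 5.
So no plan with fewer than 11 crossings exists, and this one achieves 11:
1. Boatman goes to the right bank with the paint-bot.  [the left bank: the cut-bot, the drill-bot, the grip-bot, the sort-bot | the right bank: the paint-bot]
2. Boatman goes back to the left bank alone.  [the left bank: the cut-bot, the drill-bot, the grip-bot, the sort-bot | the right bank: the paint-bot]
3. Boatman goes to the right bank with the sort-bot.  [the left bank: the cut-bot, the drill-bot, the grip-bot | the right bank: the paint-bot, the sort-bot]
4. Boatman goes back to the left bank with the paint-bot.  [the left bank: the cut-bot, the drill-bot, the grip-bot, the paint-bot | the right bank: the sort-bot]
5. Boatman goes to the right bank with the grip-bot.  [the left bank: the cut-bot, the drill-bot, the paint-bot | the right bank: the grip-bot, the sort-bot]
6. Boatman goes back to the left bank alone.  [the left bank: the cut-bot, the drill-bot, the paint-bot | the right bank: the grip-bot, the sort-bot]
7. Boatman goes to the right bank with the drill-bot.  [the left bank: the cut-bot, the paint-bot | the right bank: the drill-bot, the grip-bot, the sort-bot]
8. Boatman goes back to the left bank alone.  [the left bank: the cut-bot, the paint-bot | the right bank: the drill-bot, the grip-bot, the sort-bot]
9. Boatman goes to the right bank with the cut-bot.  [the left bank: the paint-bot | the right bank: the cut-bot, the drill-bot, the grip-bot, the sort-bot]
10. Boatman goes back to the left bank alone.  [the left bank: the paint-bot | the right bank: the cut-bot, the drill-bot, the grip-bot, the sort-bot]
11. Boatman goes to the right bank with the paint-bot.  [the left bank: — | the right bank: the cut-bot, the drill-bot, the grip-bot, the paint-bot, the sort-bot]

11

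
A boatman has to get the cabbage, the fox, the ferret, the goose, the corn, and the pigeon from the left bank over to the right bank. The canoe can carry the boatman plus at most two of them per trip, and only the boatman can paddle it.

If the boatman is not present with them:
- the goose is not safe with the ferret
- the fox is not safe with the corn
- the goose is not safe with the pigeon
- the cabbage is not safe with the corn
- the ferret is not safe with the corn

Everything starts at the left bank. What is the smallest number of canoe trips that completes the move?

7

Counting alone: the boatman can take at most 2 across per trip to the right bank, so moving all 6 needs at least 3 loaded trips out, with a return between consecutive ones — at least 5 crossings.
The safety rule pushes this higher. Following every safe sequence of crossings, the most of the 6 that can be at the right bank as the canoe arrives there on crossing 5 is 5 — never all 6.
So no plan with fewer than 7 crossings exists, and this one achieves 7:
1. Boatman goes to the right bank with the corn and the goose.
2. Boatman goes back to the left bank alone.
3. Boatman goes to the right bank with the cabbage and the fox.
4. Boatman goes back to the left bank with the corn.
5. Boatman goes to the right bank with the ferret and the pigeon.
6. Boatman goes back to the left bank with the goose.
7. Boatman goes to the right bank with the corn and the goose.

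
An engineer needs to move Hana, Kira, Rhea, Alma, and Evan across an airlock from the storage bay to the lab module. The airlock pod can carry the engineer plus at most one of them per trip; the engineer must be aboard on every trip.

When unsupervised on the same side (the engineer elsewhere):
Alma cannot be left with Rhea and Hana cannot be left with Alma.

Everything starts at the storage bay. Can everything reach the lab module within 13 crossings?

Yes

Yes — this plan uses 11 crossings (≤ 13):
1. Engineer goes to the lab module with Alma.  [the storage bay: Evan, Hana, Kira, Rhea | the lab module: Alma]
2. Engineer goes back to the storage bay alone.  [the storage bay: Evan, Hana, Kira, Rhea | the lab module: Alma]
3. Engineer goes to the lab module with Hana.  [the storage bay: Evan, Kira, Rhea | the lab module: Alma, Hana]
4. Engineer goes back to the storage bay with Alma.  [the storage bay: Alma, Evan, Kira, Rhea | the lab module: Hana]
5. Engineer goes to the lab module with Rhea.  [the storage bay: Alma, Evan, Kira | the lab module: Hana, Rhea]
6. Engineer goes back to the storage bay alone.  [the storage bay: Alma, Evan, Kira | the lab module: Hana, Rhea]
7. Engineer goes to the lab module with Kira.  [the storage bay: Alma, Evan | the lab module: Hana, Kira, Rhea]
8. Engineer goes back to the storage bay alone.  [the storage bay: Alma, Evan | the lab module: Hana, Kira, Rhea]
9. Engineer goes to the lab module with Evan.  [the storage bay: Alma | the lab module: Evan, Hana, Kira, Rhea]
10. Engineer goes back to the storage bay alone.  [the storage bay: Alma | the lab module: Evan, Hana, Kira, Rhea]
11. Engineer goes to the lab module with Alma.  [the storage bay: — | the lab module: Alma, Evan, Hana, Kira, Rhea]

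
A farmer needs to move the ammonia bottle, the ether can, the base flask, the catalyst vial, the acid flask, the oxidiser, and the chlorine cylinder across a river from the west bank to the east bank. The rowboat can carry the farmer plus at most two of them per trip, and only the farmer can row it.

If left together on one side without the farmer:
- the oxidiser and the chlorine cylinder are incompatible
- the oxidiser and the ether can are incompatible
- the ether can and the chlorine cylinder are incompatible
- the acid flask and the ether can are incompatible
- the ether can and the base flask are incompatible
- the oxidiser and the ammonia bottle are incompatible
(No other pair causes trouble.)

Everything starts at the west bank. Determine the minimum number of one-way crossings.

Counting alone: the farmer can take at most 2 across per trip to the east bank, so moving all 7 needs at least 4 loaded trips out, with a return between consecutive ones — at least 7 crossings.
The safety rule pushes this higher. Following every safe sequence of crossings, the most of the 7 that can be at the east bank as the rowboat arrives there on crossings 7, 9 is 5, 6 respectively — never all 7.
So no plan with fewer than 11 crossings exists, and this one achieves 11:
1. Farmer goes to the east bank with the ether can and the oxidiser.
2. Farmer goes back to the west bank with the ether can.
3. Farmer goes to the east bank with the ammonia bottle and the ether can.
4. Farmer goes back to the west bank with the oxidiser.
5. Farmer goes to the east bank with the base flask and the chlorine cylinder.
6. Farmer goes back to the west bank with the ether can.
7. Farmer goes to the east bank with the catalyst vial and the ether can.
8. Farmer goes back to the west bank with the ether can.
9. Farmer goes to the east bank with the acid flask and the ether can.
10. Farmer goes back to the west bank with the ether can.
11. Farmer goes to the east bank with the ether can and the oxidiser.

11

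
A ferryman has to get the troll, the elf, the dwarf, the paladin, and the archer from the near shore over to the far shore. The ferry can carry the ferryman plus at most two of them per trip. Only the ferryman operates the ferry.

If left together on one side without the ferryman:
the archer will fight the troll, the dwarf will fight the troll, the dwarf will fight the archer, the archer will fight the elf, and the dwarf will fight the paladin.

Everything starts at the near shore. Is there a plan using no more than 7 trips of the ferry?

Yes

Yes — this plan uses 7 crossings (≤ 7):
1. Ferryman goes to the far shore with the archer and the dwarf.
2. Ferryman goes back to the near shore with the dwarf.
3. Ferryman goes to the far shore with the paladin and the troll.
4. Ferryman goes back to the near shore with the troll.
5. Ferryman goes to the far shore with the elf and the troll.
6. Ferryman goes back to the near shore with the archer.
7. Ferryman goes to the far shore with the archer and the dwarf.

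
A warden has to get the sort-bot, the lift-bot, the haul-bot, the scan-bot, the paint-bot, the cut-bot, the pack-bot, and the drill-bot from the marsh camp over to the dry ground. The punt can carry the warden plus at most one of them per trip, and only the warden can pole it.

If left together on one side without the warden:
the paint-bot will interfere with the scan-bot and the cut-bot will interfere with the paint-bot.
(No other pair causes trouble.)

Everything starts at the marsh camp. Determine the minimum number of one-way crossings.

17

Counting alone: the warden can take at most 1 across per trip to the dry ground, so moving all 8 needs at least 8 loaded trips out, with a return between consecutive ones — at least 15 crossings.
The safety rule pushes this higher. Following every safe sequence of crossings, the most of the 8 that can be at the dry ground as the punt arrives there on crossing 15 is 7 — never all 8.
So no plan with fewer than 17 crossings exists, and this one achieves 17:
1. Warden goes to the dry ground with the paint-bot.  [the marsh camp: the cut-bot, the drill-bot, the haul-bot, the lift-bot, the pack-bot, the scan-bot, the sort-bot | the dry ground: the paint-bot]
2. Warden goes back to the marsh camp alone.  [the marsh camp: the cut-bot, the drill-bot, the haul-bot, the lift-bot, the pack-bot, the scan-bot, the sort-bot | the dry ground: the paint-bot]
3. Warden goes to the dry ground with the sort-bot.  [the marsh camp: the cut-bot, the drill-bot, the haul-bot, the lift-bot, the pack-bot, the scan-bot | the dry ground: the paint-bot, the sort-bot]
4. Warden goes back to the marsh camp alone.  [the marsh camp: the cut-bot, the drill-bot, the haul-bot, the lift-bot, the pack-bot, the scan-bot | the dry ground: the paint-bot, the sort-bot]
5. Warden goes to the dry ground with the lift-bot.  [the marsh camp: the cut-bot, the drill-bot, the haul-bot, the pack-bot, the scan-bot | the dry ground: the lift-bot, the paint-bot, the sort-bot]
6. Warden goes back to the marsh camp alone.  [the marsh camp: the cut-bot, the drill-bot, the haul-bot, the pack-bot, the scan-bot | the dry ground: the lift-bot, the paint-bot, the sort-bot]
7. Warden goes to the dry ground with the haul-bot.  [the marsh camp: the cut-bot, the drill-bot, the pack-bot, the scan-bot | the dry ground: the haul-bot, the lift-bot, the paint-bot, the sort-bot]
8. Warden goes back to the marsh camp alone.  [the marsh camp: the cut-bot, the drill-bot, the pack-bot, the scan-bot | the dry ground: the haul-bot, the lift-bot, the paint-bot, the sort-bot]
9. Warden goes to the dry ground with the scan-bot.  [the marsh camp: the cut-bot, the drill-bot, the pack-bot | the dry ground: the haul-bot, the lift-bot, the paint-bot, the scan-bot, the sort-bot]
10. Warden goes back to the marsh camp with the paint-bot.  [the marsh camp: the cut-bot, the drill-bot, the pack-bot, the paint-bot | the dry ground: the haul-bot, the lift-bot, the scan-bot, the sort-bot]
11. Warden goes to the dry ground with the cut-bot.  [the marsh camp: the drill-bot, the pack-bot, the paint-bot | the dry ground: the cut-bot, the haul-bot, the lift-bot, the scan-bot, the sort-bot]
12. Warden goes back to the marsh camp alone.  [the marsh camp: the drill-bot, the pack-bot, the paint-bot | the dry ground: the cut-bot, the haul-bot, the lift-bot, the scan-bot, the sort-bot]
13. Warden goes to the dry ground with the pack-bot.  [the marsh camp: the drill-bot, the paint-bot | the dry ground: the cut-bot, the haul-bot, the lift-bot, the pack-bot, the scan-bot, the sort-bot]
14. Warden goes back to the marsh camp alone.  [the marsh camp: the drill-bot, the paint-bot | the dry ground: the cut-bot, the haul-bot, the lift-bot, the pack-bot, the scan-bot, the sort-bot]
15. Warden goes to the dry ground with the drill-bot.  [the marsh camp: the paint-bot | the dry ground: the cut-bot, the drill-bot, the haul-bot, the lift-bot, the pack-bot, the scan-bot, the sort-bot]
16. Warden goes back to the marsh camp alone.  [the marsh camp: the paint-bot | the dry ground: the cut-bot, the drill-bot, the haul-bot, the lift-bot, the pack-bot, the scan-bot, the sort-bot]
17. Warden goes to the dry ground with the paint-bot.  [the marsh camp: — | the dry ground: the cut-bot, the drill-bot, the haul-bot, the lift-bot, the pack-bot, the paint-bot, the scan-bot, the sort-bot]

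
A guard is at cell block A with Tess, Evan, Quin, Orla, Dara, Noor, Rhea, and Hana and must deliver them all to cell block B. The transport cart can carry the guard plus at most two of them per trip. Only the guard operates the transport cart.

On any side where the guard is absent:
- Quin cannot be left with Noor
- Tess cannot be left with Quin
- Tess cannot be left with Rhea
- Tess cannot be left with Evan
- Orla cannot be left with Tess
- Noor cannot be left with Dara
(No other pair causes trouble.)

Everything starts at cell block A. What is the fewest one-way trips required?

9

Counting alone: the guard can take at most 2 across per trip to cell block B, so moving all 8 needs at least 4 loaded trips out, with a return between consecutive ones — at least 7 crossings.
The safety rule pushes this higher. Following every safe sequence of crossings, the most of the 8 that can be at cell block B as the transport cart arrives there on crossing 7 is 6 — never all 8.
So no plan with fewer than 9 crossings exists, and this one achieves 9:
1. Guard goes to cell block B with Noor and Tess.
2. Guard goes back to cell block A alone.
3. Guard goes to cell block B with Evan and Orla.
4. Guard goes back to cell block A with Tess.
5. Guard goes to cell block B with Quin and Rhea.
6. Guard goes back to cell block A with Noor.
7. Guard goes to cell block B with Dara and Hana.
8. Guard goes back to cell block A alone.
9. Guard goes to cell block B with Noor and Tess.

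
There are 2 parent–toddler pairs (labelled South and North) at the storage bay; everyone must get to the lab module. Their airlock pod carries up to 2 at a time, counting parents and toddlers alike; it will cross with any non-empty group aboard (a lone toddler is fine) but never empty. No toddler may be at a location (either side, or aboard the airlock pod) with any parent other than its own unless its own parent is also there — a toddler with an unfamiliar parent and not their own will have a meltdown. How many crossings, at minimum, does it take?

5

Counting alone: each trip to the lab module takes at most 2 across and each return brings at least 1 back, so after t trips out (and t−1 returns) at most 2t − (t−1) of the 4 are across; that first reaches 4 at t = 3, so at least 5 crossings are needed.
The plan below uses exactly 5 crossings, so it is optimal:
1. parent South and toddler South cross → the lab module.
2. parent South crosses ← the storage bay.
3. parent North and parent South cross → the lab module.
4. parent North crosses ← the storage bay.
5. parent North and toddler North cross → the lab module.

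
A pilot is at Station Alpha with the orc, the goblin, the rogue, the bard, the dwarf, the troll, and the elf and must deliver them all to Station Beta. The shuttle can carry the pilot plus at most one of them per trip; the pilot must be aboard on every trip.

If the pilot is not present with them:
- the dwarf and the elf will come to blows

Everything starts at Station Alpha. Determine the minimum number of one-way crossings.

Counting alone: the pilot can take at most 1 across per trip to Station Beta, so moving all 7 needs at least 7 loaded trips out, with a return between consecutive ones — at least 13 crossings.
The plan below uses exactly 13 crossings, so it is optimal:
1. Pilot goes to Station Beta with the dwarf.  [Station Alpha: the bard, the elf, the goblin, the orc, the rogue, the troll | Station Beta: the dwarf]
2. Pilot goes back to Station Alpha alone.  [Station Alpha: the bard, the elf, the goblin, the orc, the rogue, the troll | Station Beta: the dwarf]
3. Pilot goes to Station Beta with the orc.  [Station Alpha: the bard, the elf, the goblin, the rogue, the troll | Station Beta: the dwarf, the orc]
4. Pilot goes back to Station Alpha alone.  [Station Alpha: the bard, the elf, the goblin, the rogue, the troll | Station Beta: the dwarf, the orc]
5. Pilot goes to Station Beta with the goblin.  [Station Alpha: the bard, the elf, the rogue, the troll | Station Beta: the dwarf, the goblin, the orc]
6. Pilot goes back to Station Alpha alone.  [Station Alpha: the bard, the elf, the rogue, the troll | Station Beta: the dwarf, the goblin, the orc]
7. Pilot goes to Station Beta with the rogue.  [Station Alpha: the bard, the elf, the troll | Station Beta: the dwarf, the goblin, the orc, the rogue]
8. Pilot goes back to Station Alpha alone.  [Station Alpha: the bard, the elf, the troll | Station Beta: the dwarf, the goblin, the orc, the rogue]
9. Pilot goes to Station Beta with the bard.  [Station Alpha: the elf, the troll | Station Beta: the bard, the dwarf, the goblin, the orc, the rogue]
10. Pilot goes back to Station Alpha alone.  [Station Alpha: the elf, the troll | Station Beta: the bard, the dwarf, the goblin, the orc, the rogue]
11. Pilot goes to Station Beta with the troll.  [Station Alpha: the elf | Station Beta: the bard, the dwarf, the goblin, the orc, the rogue, the troll]
12. Pilot goes back to Station Alpha alone.  [Station Alpha: the elf | Station Beta: the bard, the dwarf, the goblin, the orc, the rogue, the troll]
13. Pilot goes to Station Beta with the elf.  [Station Alpha: — | Station Beta: the bard, the dwarf, the elf, the goblin, the orc, the rogue, the troll]

13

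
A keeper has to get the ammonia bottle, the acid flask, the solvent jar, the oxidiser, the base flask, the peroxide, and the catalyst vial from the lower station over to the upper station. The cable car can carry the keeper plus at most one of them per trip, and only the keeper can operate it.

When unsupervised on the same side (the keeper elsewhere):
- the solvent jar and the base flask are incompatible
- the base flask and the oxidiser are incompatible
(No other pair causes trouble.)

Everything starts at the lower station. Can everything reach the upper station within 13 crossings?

Counting alone: the keeper can take at most 1 across per trip to the upper station, so moving all 7 needs at least 7 loaded trips out, with a return between consecutive ones — at least 13 crossings.
The safety rule pushes this higher. Following every safe sequence of crossings, the most of the 7 that can be at the upper station as the cable car arrives there on crossing 13 is 6 — never all 7.
So the move cannot be finished within 13 crossings. (The shortest complete plan takes 15:)
1. Keeper goes to the upper station with the base flask.  [the lower station: the acid flask, the ammonia bottle, the catalyst vial, the oxidiser, the peroxide, the solvent jar | the upper station: the base flask]
2. Keeper goes back to the lower station alone.  [the lower station: the acid flask, the ammonia bottle, the catalyst vial, the oxidiser, the peroxide, the solvent jar | the upper station: the base flask]
3. Keeper goes to the upper station with the ammonia bottle.  [the lower station: the acid flask, the catalyst vial, the oxidiser, the peroxide, the solvent jar | the upper station: the ammonia bottle, the base flask]
4. Keeper goes back to the lower station alone.  [the lower station: the acid flask, the catalyst vial, the oxidiser, the peroxide, the solvent jar | the upper station: the ammonia bottle, the base flask]
5. Keeper goes to the upper station with the acid flask.  [the lower station: the catalyst vial, the oxidiser, the peroxide, the solvent jar | the upper station: the acid flask, the ammonia bottle, the base flask]
6. Keeper goes back to the lower station alone.  [the lower station: the catalyst vial, the oxidiser, the peroxide, the solvent jar | the upper station: the acid flask, the ammonia bottle, the base flask]
7. Keeper goes to the upper station with the solvent jar.  [the lower station: the catalyst vial, the oxidiser, the peroxide | the upper station: the acid flask, the ammonia bottle, the base flask, the solvent jar]
8. Keeper goes back to the lower station with the base flask.  [the lower station: the base flask, the catalyst vial, the oxidiser, the peroxide | the upper station: the acid flask, the ammonia bottle, the solvent jar]
9. Keeper goes to the upper station with the oxidiser.  [the lower station: the base flask, the catalyst vial, the peroxide | the upper station: the acid flask, the ammonia bottle, the oxidiser, the solvent jar]
10. Keeper goes back to the lower station alone.  [the lower station: the base flask, the catalyst vial, the peroxide | the upper station: the acid flask, the ammonia bottle, the oxidiser, the solvent jar]
11. Keeper goes to the upper station with the peroxide.  [the lower station: the base flask, the catalyst vial | the upper station: the acid flask, the ammonia bottle, the oxidiser, the peroxide, the solvent jar]
12. Keeper goes back to the lower station alone.  [the lower station: the base flask, the catalyst vial | the upper station: the acid flask, the ammonia bottle, the oxidiser, the peroxide, the solvent jar]
13. Keeper goes to the upper station with the catalyst vial.  [the lower station: the base flask | the upper station: the acid flask, the ammonia bottle, the catalyst vial, the oxidiser, the peroxide, the solvent jar]
14. Keeper goes back to the lower station alone.  [the lower station: the base flask | the upper station: the acid flask, the ammonia bottle, the catalyst vial, the oxidiser, the peroxide, the solvent jar]
15. Keeper goes to the upper station with the base flask.  [the lower station: — | the upper station: the acid flask, the ammonia bottle, the base flask, the catalyst vial, the oxidiser, the peroxide, the solvent jar]

No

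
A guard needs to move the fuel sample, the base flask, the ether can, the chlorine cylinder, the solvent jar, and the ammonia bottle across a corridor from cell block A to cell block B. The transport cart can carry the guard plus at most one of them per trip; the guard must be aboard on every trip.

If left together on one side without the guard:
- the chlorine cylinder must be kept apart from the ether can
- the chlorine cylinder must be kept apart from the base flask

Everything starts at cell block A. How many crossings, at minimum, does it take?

Counting alone: the guard can take at most 1 across per trip to cell block B, so moving all 6 needs at least 6 loaded trips out, with a return between consecutive ones — at least 11 crossings.
The safety rule pushes this higher. Following every safe sequence of crossings, the most of the 6 that can be at cell block B as the transport cart arrives there on crossing 11 is 5 — never all 6.
So no plan with fewer than 13 crossings exists, and this one achieves 13:
1. Guard goes to cell block B with the chlorine cylinder.
2. Guard goes back to cell block A alone.
3. Guard goes to cell block B with the fuel sample.
4. Guard goes back to cell block A alone.
5. Guard goes to cell block B with the base flask.
6. Guard goes back to cell block A with the chlorine cylinder.
7. Guard goes to cell block B with the ether can.
8. Guard goes back to cell block A alone.
9. Guard goes to cell block B with the solvent jar.
10. Guard goes back to cell block A alone.
11. Guard goes to cell block B with the ammonia bottle.
12. Guard goes back to cell block A alone.
13. Guard goes to cell block B with the chlorine cylinder.

13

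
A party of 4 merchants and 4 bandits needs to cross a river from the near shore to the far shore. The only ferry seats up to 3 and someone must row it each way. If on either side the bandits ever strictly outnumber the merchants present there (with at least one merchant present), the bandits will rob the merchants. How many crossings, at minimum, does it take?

Counting alone: each trip to the far shore takes at most 3 across and each return brings at least 1 back, so after t trips out (and t−1 returns) at most 3t − (t−1) of the 8 are across; that first reaches 8 at t = 4, so at least 7 crossings are needed.
The safety rule pushes this higher. Following every safe sequence of crossings, the most of the 8 that can be at the far shore as the ferry arrives there on crossing 7 is 7 — never all 8.
So no plan with fewer than 9 crossings exists, and this one achieves 9:
1. 2 bandits → the far shore.  (the near shore: 4M 2B; the far shore: 0M 2B)
2. 1 bandit ← the near shore.  (the near shore: 4M 3B; the far shore: 0M 1B)
3. 3 bandits → the far shore.  (the near shore: 4M 0B; the far shore: 0M 4B)
4. 1 bandit ← the near shore.  (the near shore: 4M 1B; the far shore: 0M 3B)
5. 3 merchants → the far shore.  (the near shore: 1M 1B; the far shore: 3M 3B)
6. 1 merchant and 1 bandit ← the near shore.  (the near shore: 2M 2B; the far shore: 2M 2B)
7. 2 merchants → the far shore.  (the near shore: 0M 2B; the far shore: 4M 2B)
8. 1 bandit ← the near shore.  (the near shore: 0M 3B; the far shore: 4M 1B)
9. 3 bandits → the far shore.  (the near shore: 0M 0B; the far shore: 4M 4B)

9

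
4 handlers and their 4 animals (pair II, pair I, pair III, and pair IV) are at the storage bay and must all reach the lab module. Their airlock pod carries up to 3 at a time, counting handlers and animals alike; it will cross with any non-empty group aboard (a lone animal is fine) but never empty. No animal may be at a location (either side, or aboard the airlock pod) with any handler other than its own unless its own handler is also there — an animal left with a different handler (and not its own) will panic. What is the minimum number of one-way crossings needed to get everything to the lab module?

Counting alone: each trip to the lab module takes at most 3 across and each return brings at least 1 back, so after t trips out (and t−1 returns) at most 3t − (t−1) of the 8 are across; that first reaches 8 at t = 4, so at least 7 crossings are needed.
The safety rule pushes this higher. Following every safe sequence of crossings, the most of the 8 that can be at the lab module as the airlock pod arrives there on crossing 7 is 7 — never all 8.
So no plan with fewer than 9 crossings exists, and this one achieves 9:
1. animal II and handler II cross → the lab module.
2. handler II crosses ← the storage bay.
3. animal I, handler I, and handler II cross → the lab module.
4. animal II and handler II cross ← the storage bay.
5. handler II, handler III, and handler IV cross → the lab module.
6. animal I crosses ← the storage bay.
7. animal I and animal II cross → the lab module.
8. animal II crosses ← the storage bay.
9. animal II, animal III, and animal IV cross → the lab module.

9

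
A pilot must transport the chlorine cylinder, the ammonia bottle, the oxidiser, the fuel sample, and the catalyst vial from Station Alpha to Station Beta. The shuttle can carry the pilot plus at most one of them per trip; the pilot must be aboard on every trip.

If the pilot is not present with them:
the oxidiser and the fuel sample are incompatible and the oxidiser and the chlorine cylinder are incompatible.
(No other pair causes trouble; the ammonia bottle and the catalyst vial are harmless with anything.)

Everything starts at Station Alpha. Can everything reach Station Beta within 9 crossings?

Counting alone: the pilot can take at most 1 across per trip to Station Beta, so moving all 5 needs at least 5 loaded trips out, with a return between consecutive ones — at least 9 crossings.
The safety rule pushes this higher. Following every safe sequence of crossings, the most of the 5 that can be at Station Beta as the shuttle arrives there on crossing 9 is 4 — never all 5.
So the move cannot be finished within 9 crossings. (The shortest complete plan takes 11:)
1. Pilot goes to Station Beta with the oxidiser.  [Station Alpha: the ammonia bottle, the catalyst vial, the chlorine cylinder, the fuel sample | Station Beta: the oxidiser]
2. Pilot goes back to Station Alpha alone.  [Station Alpha: the ammonia bottle, the catalyst vial, the chlorine cylinder, the fuel sample | Station Beta: the oxidiser]
3. Pilot goes to Station Beta with the chlorine cylinder.  [Station Alpha: the ammonia bottle, the catalyst vial, the fuel sample | Station Beta: the chlorine cylinder, the oxidiser]
4. Pilot goes back to Station Alpha with the oxidiser.  [Station Alpha: the ammonia bottle, the catalyst vial, the fuel sample, the oxidiser | Station Beta: the chlorine cylinder]
5. Pilot goes to Station Beta with the fuel sample.  [Station Alpha: the ammonia bottle, the catalyst vial, the oxidiser | Station Beta: the chlorine cylinder, the fuel sample]
6. Pilot goes back to Station Alpha alone.  [Station Alpha: the ammonia bottle, the catalyst vial, the oxidiser | Station Beta: the chlorine cylinder, the fuel sample]
7. Pilot goes to Station Beta with the ammonia bottle.  [Station Alpha: the catalyst vial, the oxidiser | Station Beta: the ammonia bottle, the chlorine cylinder, the fuel sample]
8. Pilot goes back to Station Alpha alone.  [Station Alpha: the catalyst vial, the oxidiser | Station Beta: the ammonia bottle, the chlorine cylinder, the fuel sample]
9. Pilot goes to Station Beta with the catalyst vial.  [Station Alpha: the oxidiser | Station Beta: the ammonia bottle, the catalyst vial, the chlorine cylinder, the fuel sample]
10. Pilot goes back to Station Alpha alone.  [Station Alpha: the oxidiser | Station Beta: the ammonia bottle, the catalyst vial, the chlorine cylinder, the fuel sample]
11. Pilot goes to Station Beta with the oxidiser.  [Station Alpha: — | Station Beta: the ammonia bottle, the catalyst vial, the chlorine cylinder, the fuel sample, the oxidiser]

No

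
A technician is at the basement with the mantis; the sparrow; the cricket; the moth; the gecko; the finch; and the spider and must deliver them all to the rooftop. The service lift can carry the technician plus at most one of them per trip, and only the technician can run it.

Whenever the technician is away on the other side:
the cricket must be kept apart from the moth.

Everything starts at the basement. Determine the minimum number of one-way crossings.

Counting alone: the technician can take at most 1 across per trip to the rooftop, so moving all 7 needs at least 7 loaded trips out, with a return between consecutive ones — at least 13 crossings.
The plan below uses exactly 13 crossings, so it is optimal:
1. Technician goes to the rooftop with the cricket.
2. Technician goes back to the basement alone.
3. Technician goes to the rooftop with the mantis.
4. Technician goes back to the basement alone.
5. Technician goes to the rooftop with the sparrow.
6. Technician goes back to the basement alone.
7. Technician goes to the rooftop with the gecko.
8. Technician goes back to the basement alone.
9. Technician goes to the rooftop with the finch.
10. Technician goes back to the basement alone.
11. Technician goes to the rooftop with the spider.
12. Technician goes back to the basement alone.
13. Technician goes to the rooftop with the moth.

13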